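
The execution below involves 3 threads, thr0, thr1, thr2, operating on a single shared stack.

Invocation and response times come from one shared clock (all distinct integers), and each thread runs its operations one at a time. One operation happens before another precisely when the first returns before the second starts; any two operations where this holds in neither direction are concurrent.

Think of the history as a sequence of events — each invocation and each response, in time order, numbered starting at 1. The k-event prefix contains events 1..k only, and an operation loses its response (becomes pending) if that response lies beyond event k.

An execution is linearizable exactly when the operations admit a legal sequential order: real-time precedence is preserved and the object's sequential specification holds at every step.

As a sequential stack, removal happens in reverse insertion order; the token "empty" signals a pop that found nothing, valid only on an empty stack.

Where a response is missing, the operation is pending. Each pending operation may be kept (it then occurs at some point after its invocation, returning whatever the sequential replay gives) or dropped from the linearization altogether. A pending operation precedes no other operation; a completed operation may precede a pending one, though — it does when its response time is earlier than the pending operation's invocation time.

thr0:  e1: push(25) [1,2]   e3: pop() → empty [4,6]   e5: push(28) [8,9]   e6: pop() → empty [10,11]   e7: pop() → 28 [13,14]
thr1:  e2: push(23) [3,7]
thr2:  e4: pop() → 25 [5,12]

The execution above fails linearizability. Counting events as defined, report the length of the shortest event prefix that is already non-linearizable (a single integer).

11

events 1..10 are linearizable; a witness order is e1, e4, e3, e2, e5:
1. e1 push(25), leaving stack <25>
2. e4 pop() (pending, included), leaving stack <>
3. e3 pop() → empty, leaving stack <>
4. e2 push(23), leaving stack <23>
5. e5 push(28), leaving stack <23,28>
adding event 11 (e6 responds at 11) leaves no legal real-time order
completion choices over the 1 pending operation (e4) were checked; none helps
take e1, e2, e3, e5, e6 (pending dropped): step 3 already fails, because e3 pop() → empty cannot occur there
take e1, e3, e2, e5, e6 (pending dropped): step 2 already fails, because e3 pop() → empty cannot occur there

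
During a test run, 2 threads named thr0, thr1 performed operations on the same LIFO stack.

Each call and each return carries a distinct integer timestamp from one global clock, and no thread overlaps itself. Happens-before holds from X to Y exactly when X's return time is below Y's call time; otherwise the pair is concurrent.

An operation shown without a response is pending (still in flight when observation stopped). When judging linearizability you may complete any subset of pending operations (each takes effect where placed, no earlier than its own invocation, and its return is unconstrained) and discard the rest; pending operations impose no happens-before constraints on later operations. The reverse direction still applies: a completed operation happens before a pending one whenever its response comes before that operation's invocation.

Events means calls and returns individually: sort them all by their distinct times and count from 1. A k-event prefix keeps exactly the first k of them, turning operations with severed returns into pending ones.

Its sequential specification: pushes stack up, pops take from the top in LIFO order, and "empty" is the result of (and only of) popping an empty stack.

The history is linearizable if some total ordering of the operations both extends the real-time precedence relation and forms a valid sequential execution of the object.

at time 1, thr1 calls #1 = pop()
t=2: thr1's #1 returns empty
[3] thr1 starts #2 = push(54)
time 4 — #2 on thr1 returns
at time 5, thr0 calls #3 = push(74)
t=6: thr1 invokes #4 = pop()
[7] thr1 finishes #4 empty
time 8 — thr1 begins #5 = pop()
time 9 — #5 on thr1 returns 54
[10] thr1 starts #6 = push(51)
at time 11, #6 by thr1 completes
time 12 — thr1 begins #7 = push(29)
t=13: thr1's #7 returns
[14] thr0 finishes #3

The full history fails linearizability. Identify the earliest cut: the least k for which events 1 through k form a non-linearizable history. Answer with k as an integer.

events 1..6 are linearizable, e.g. via #1, #2:
1. #1 pop() → empty, leaving stack <>
2. #2 push(54), leaving stack <54>
with event 7 included (#4 responding at time 7), all real-time-consistent orders fail
include/drop combinations of the 1 pending operation (#3) were all tried; none helps
for example #1, #2, #4 (pending dropped) fails at step 3: #4 pop() → empty is not legal there

7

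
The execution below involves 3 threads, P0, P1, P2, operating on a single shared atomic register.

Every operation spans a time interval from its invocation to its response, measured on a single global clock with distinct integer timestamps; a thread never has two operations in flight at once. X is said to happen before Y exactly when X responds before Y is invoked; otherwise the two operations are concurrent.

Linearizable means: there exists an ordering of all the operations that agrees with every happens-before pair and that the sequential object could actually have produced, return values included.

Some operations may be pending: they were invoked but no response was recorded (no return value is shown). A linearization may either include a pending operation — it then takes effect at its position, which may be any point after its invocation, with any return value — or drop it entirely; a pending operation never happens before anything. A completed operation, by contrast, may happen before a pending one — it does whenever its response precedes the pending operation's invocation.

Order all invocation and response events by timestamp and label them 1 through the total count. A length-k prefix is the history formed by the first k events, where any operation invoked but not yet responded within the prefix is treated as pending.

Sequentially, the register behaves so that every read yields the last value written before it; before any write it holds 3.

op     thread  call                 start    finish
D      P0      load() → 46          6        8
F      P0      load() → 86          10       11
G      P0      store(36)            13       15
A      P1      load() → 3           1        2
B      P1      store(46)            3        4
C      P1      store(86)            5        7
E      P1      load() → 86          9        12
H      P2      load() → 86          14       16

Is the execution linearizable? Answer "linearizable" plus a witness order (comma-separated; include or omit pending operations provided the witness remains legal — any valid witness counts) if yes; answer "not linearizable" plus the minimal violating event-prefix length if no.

step 1: A load() → 3 — value 3
step 2: B store(46) — value 46
step 3: D load() → 46 — value 46
step 4: C store(86) — value 86
step 5: E load() → 86 — value 86
step 6: F load() → 86 — value 86
step 7: H load() → 86 — value 86
step 8: G store(36) — value 36

linearizable — witness: A, B, D, C, E, F, H, G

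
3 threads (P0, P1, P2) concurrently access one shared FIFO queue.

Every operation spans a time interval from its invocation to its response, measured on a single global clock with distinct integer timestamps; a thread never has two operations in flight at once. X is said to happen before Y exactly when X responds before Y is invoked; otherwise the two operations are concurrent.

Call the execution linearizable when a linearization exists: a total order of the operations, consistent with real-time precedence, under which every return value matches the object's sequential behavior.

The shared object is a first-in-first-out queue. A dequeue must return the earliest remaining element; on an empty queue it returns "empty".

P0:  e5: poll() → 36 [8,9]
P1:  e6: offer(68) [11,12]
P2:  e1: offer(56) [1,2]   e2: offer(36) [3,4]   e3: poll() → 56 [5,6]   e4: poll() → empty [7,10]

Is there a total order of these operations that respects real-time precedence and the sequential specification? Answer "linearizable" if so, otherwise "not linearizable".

linearizable

one valid linearization: e1, e2, e3, e5, e4, e6
1. e1 offer(56), leaving queue <56>
2. e2 offer(36), leaving queue <56,36>
3. e3 poll() → 56, leaving queue <36>
4. e5 poll() → 36, leaving queue <>
5. e4 poll() → empty, leaving queue <>
6. e6 offer(68), leaving queue <68>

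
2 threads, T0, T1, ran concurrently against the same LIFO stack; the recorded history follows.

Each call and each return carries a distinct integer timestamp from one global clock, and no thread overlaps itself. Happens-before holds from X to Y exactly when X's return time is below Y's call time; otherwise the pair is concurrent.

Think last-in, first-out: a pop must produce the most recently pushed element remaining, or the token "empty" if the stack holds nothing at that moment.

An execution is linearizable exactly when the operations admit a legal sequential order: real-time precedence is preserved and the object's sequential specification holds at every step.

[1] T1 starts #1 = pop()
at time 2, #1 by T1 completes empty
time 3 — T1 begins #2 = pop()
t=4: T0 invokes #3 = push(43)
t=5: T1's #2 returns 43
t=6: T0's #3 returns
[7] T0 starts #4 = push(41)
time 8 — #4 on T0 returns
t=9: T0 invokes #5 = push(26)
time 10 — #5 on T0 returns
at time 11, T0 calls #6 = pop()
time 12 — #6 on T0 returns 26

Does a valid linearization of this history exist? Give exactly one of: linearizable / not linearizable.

linearizable

one valid linearization: #1, #3, #2, #4, #5, #6
1. #1 pop() → empty, leaving stack <>
2. #3 push(43), leaving stack <43>
3. #2 pop() → 43, leaving stack <>
4. #4 push(41), leaving stack <41>
5. #5 push(26), leaving stack <41,26>
6. #6 pop() → 26, leaving stack <41>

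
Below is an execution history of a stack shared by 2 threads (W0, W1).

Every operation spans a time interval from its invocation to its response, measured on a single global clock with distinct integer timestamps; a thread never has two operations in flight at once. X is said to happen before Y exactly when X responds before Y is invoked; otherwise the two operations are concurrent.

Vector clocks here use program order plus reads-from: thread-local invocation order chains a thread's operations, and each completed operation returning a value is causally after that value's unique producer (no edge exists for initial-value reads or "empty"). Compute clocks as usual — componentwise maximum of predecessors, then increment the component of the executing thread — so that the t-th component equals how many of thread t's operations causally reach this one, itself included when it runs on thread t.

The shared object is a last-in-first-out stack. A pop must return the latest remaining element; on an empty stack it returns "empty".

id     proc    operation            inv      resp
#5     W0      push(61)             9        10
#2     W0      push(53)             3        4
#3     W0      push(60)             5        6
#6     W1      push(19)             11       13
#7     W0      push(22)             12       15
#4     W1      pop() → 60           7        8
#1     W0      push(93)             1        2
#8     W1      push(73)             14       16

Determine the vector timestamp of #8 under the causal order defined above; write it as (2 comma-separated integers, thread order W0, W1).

#1, invoked 1, has no incoming edges; only W0's bump applies → (1, 0)
#2 (invocation 3): componentwise max over VC(#1)=(1, 0), +1 at W0, giving (2, 0)
#3 (invocation 5): componentwise max over VC(#2)=(2, 0), +1 at W0, giving (3, 0)
#4 (invocation 7): componentwise max over VC(#3)=(3, 0), +1 at W1, giving (3, 1)
#5 (invocation 9): componentwise max over VC(#3)=(3, 0), +1 at W0, giving (4, 0)
#6 (invocation 11): componentwise max over VC(#4)=(3, 1), +1 at W1, giving (3, 2)
#7 (invocation 12): componentwise max over VC(#5)=(4, 0), +1 at W0, giving (5, 0)
#8 (invocation 14): componentwise max over VC(#6)=(3, 2), +1 at W1, giving (3, 3)
target: VC(#8) = (3, 3)

(3, 3)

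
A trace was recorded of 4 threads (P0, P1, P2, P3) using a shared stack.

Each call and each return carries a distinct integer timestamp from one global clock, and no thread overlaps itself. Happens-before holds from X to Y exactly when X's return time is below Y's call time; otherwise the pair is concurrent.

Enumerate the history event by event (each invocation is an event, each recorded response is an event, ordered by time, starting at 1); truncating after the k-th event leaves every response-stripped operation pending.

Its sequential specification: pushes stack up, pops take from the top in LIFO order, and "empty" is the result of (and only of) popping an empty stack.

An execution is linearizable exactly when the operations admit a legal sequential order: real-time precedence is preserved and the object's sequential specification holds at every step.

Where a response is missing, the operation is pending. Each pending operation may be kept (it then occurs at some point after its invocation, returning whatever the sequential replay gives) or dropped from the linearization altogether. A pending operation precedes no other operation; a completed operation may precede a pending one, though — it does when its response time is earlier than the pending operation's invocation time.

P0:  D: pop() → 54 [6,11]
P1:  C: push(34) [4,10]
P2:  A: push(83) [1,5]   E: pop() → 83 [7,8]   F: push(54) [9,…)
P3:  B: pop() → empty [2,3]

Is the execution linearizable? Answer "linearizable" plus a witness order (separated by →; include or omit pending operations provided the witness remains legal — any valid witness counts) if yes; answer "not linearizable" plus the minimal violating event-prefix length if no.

1. B pop() → empty, leaving stack <>
2. A push(83), leaving stack <83>
3. E pop() → 83, leaving stack <>
4. C push(34), leaving stack <34>
5. F push(54) (pending, included), leaving stack <34,54>
6. D pop() → 54, leaving stack <34>

linearizable — witness: B → A → E → C → F → D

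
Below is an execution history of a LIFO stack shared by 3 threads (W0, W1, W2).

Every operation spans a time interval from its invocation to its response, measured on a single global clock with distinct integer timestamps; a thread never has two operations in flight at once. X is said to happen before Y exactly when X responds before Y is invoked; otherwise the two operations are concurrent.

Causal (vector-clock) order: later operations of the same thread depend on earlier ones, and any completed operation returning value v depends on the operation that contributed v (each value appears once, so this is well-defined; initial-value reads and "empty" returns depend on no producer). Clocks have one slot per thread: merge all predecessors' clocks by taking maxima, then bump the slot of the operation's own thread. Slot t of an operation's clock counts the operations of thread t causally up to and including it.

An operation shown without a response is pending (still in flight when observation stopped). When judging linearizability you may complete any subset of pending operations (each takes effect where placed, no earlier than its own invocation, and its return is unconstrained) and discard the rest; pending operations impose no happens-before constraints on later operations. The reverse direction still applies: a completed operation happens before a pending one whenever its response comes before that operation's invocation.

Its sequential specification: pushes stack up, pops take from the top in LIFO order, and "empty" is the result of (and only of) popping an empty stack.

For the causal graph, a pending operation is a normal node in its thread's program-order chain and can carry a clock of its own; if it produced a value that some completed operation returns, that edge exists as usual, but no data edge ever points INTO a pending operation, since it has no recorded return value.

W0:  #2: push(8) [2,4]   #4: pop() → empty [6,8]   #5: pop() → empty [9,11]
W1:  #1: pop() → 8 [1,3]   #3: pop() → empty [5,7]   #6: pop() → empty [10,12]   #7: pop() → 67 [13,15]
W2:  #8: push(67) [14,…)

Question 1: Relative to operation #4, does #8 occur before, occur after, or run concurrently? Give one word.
after

#8 spans [14,…), #4 spans [6,8]
resp(#4)=8 < inv(#8)=14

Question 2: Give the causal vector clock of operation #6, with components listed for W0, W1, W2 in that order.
(1, 3, 0)

#8 (invocation 14): nothing precedes it; W2's component alone gives (0, 0, 1)
#2 (invocation 2): nothing precedes it; W0's component alone gives (1, 0, 0)
VC(#1, invoked at 1): max of VC(#2)=(1, 0, 0), then +1 on thread W1 → (1, 1, 0)
VC(#4, invoked at 6): max of VC(#2)=(1, 0, 0), then +1 on thread W0 → (2, 0, 0)
VC(#3, invoked at 5): max of VC(#1)=(1, 1, 0), then +1 on thread W1 → (1, 2, 0)
VC(#5, invoked at 9): max of VC(#4)=(2, 0, 0), then +1 on thread W0 → (3, 0, 0)
VC(#6, invoked at 10): max of VC(#3)=(1, 2, 0), then +1 on thread W1 → (1, 3, 0)
VC(#7, invoked at 13): max of VC(#6)=(1, 3, 0), VC(#8)=(0, 0, 1), then +1 on thread W1 → (1, 4, 1)
target: VC(#6) = (1, 3, 0)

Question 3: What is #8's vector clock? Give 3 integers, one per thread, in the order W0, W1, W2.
(0, 0, 1)

invoked at 14, #8 has no predecessors; its own W2 bump gives (0, 0, 1)
invoked at 2, #2 has no predecessors; its own W0 bump gives (1, 0, 0)
from VC(#2)=(1, 0, 0), #1 (invoked 1) maxes components and bumps W1 → (1, 1, 0)
from VC(#2)=(1, 0, 0), #4 (invoked 6) maxes components and bumps W0 → (2, 0, 0)
from VC(#1)=(1, 1, 0), #3 (invoked 5) maxes components and bumps W1 → (1, 2, 0)
from VC(#4)=(2, 0, 0), #5 (invoked 9) maxes components and bumps W0 → (3, 0, 0)
from VC(#3)=(1, 2, 0), #6 (invoked 10) maxes components and bumps W1 → (1, 3, 0)
from VC(#6)=(1, 3, 0), VC(#8)=(0, 0, 1), #7 (invoked 13) maxes components and bumps W1 → (1, 4, 1)
target: VC(#8) = (0, 0, 1)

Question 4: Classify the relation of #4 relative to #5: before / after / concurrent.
before

#4 spans [6,8], #5 spans [9,11]
resp(#4)=8 < inv(#5)=9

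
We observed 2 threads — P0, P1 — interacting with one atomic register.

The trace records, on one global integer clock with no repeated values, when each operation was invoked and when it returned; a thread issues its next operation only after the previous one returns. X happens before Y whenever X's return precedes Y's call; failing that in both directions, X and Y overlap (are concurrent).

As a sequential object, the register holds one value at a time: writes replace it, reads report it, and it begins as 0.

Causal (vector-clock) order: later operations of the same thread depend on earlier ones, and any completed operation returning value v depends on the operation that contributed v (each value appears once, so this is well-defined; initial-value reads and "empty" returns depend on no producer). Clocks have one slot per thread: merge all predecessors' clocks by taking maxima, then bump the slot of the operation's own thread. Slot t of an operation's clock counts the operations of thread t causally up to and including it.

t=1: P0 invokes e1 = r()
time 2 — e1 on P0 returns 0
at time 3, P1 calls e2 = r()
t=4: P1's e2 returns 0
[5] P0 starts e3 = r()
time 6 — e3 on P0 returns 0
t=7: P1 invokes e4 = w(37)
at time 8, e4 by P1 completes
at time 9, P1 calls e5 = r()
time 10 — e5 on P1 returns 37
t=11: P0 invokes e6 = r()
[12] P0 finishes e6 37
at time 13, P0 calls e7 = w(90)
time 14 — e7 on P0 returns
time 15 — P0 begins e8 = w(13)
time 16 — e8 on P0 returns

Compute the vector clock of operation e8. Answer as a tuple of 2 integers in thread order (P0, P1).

(5, 2)

root op e2, invoked 3: fresh clock plus P1's own tick → (0, 1)
root op e1, invoked 1: fresh clock plus P0's own tick → (1, 0)
invoked at 7, e4 merges VC(e2)=(0, 1) and bumps P1's slot → (0, 2)
invoked at 5, e3 merges VC(e1)=(1, 0) and bumps P0's slot → (2, 0)
invoked at 9, e5 merges VC(e4)=(0, 2) and bumps P1's slot → (0, 3)
invoked at 11, e6 merges VC(e3)=(2, 0), VC(e4)=(0, 2) and bumps P0's slot → (3, 2)
invoked at 13, e7 merges VC(e6)=(3, 2) and bumps P0's slot → (4, 2)
invoked at 15, e8 merges VC(e7)=(4, 2) and bumps P0's slot → (5, 2)
target: VC(e8) = (5, 2)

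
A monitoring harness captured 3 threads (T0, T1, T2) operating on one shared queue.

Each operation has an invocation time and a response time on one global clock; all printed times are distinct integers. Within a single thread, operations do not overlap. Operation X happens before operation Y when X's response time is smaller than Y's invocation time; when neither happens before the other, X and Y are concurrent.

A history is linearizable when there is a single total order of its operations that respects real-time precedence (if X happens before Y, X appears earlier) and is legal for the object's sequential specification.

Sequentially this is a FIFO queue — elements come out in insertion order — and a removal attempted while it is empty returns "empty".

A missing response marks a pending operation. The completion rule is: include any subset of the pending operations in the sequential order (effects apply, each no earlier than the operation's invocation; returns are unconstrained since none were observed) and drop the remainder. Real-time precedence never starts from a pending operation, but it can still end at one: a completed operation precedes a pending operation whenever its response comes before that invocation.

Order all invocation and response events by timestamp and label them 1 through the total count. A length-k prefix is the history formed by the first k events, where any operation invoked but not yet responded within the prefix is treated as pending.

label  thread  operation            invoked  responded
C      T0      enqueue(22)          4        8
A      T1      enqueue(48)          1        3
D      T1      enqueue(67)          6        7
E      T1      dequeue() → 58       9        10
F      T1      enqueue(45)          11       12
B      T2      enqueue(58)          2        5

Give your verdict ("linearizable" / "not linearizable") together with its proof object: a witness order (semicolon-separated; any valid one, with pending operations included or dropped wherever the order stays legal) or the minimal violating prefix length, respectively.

step 1: B enqueue(58) — queue <58>
step 2: A enqueue(48) — queue <58,48>
step 3: C enqueue(22) — queue <58,48,22>
step 4: D enqueue(67) — queue <58,48,22,67>
step 5: E dequeue() → 58 — queue <48,22,67>
step 6: F enqueue(45) — queue <48,22,67,45>

linearizable — witness: B; A; C; D; E; F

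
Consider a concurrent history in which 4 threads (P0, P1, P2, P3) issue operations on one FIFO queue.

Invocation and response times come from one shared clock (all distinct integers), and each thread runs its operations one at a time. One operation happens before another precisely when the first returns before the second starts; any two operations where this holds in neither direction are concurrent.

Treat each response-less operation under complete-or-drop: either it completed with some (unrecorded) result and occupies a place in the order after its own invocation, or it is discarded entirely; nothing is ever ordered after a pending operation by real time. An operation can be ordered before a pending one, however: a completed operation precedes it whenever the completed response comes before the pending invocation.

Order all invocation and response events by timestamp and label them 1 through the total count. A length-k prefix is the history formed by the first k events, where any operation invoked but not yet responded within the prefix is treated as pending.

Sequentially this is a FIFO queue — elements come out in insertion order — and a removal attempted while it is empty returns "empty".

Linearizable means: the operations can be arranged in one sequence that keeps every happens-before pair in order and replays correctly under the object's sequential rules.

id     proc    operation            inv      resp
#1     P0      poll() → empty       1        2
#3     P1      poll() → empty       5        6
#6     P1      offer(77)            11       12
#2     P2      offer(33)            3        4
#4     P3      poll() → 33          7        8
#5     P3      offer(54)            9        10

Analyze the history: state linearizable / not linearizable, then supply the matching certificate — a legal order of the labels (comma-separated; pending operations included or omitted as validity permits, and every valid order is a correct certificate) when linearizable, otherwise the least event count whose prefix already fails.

not linearizable — minimal violating prefix: 6 events

events 1..5 are fine; event 6 — the response of #3 at time 6 — makes the prefix non-linearizable
exactly one order of the 3 completed ops respects real time; the FIFO queue replay fails
for example #1, #2, #3 fails at step 3: #3 poll() → empty is not legal there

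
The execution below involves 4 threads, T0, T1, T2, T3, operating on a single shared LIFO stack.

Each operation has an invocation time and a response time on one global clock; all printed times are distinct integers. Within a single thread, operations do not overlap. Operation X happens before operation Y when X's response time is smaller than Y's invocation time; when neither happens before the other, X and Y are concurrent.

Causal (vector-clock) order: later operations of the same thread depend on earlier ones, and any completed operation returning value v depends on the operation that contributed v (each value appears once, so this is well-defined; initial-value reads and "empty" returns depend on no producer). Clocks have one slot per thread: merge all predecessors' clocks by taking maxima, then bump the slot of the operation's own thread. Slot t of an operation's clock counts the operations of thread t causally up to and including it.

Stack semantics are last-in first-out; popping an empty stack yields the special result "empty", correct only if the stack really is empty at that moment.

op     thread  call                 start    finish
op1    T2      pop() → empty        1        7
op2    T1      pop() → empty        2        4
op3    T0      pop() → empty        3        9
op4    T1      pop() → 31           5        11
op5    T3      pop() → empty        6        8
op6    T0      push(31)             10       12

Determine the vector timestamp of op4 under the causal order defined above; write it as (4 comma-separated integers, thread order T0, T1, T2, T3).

root op op5, invoked 6: fresh clock plus T3's own tick → (0, 0, 0, 1)
root op op1, invoked 1: fresh clock plus T2's own tick → (0, 0, 1, 0)
root op op2, invoked 2: fresh clock plus T1's own tick → (0, 1, 0, 0)
root op op3, invoked 3: fresh clock plus T0's own tick → (1, 0, 0, 0)
invoked at 10, op6 merges VC(op3)=(1, 0, 0, 0) and bumps T0's slot → (2, 0, 0, 0)
invoked at 5, op4 merges VC(op2)=(0, 1, 0, 0), VC(op6)=(2, 0, 0, 0) and bumps T1's slot → (2, 2, 0, 0)
target: VC(op4) = (2, 2, 0, 0)

(2, 2, 0, 0)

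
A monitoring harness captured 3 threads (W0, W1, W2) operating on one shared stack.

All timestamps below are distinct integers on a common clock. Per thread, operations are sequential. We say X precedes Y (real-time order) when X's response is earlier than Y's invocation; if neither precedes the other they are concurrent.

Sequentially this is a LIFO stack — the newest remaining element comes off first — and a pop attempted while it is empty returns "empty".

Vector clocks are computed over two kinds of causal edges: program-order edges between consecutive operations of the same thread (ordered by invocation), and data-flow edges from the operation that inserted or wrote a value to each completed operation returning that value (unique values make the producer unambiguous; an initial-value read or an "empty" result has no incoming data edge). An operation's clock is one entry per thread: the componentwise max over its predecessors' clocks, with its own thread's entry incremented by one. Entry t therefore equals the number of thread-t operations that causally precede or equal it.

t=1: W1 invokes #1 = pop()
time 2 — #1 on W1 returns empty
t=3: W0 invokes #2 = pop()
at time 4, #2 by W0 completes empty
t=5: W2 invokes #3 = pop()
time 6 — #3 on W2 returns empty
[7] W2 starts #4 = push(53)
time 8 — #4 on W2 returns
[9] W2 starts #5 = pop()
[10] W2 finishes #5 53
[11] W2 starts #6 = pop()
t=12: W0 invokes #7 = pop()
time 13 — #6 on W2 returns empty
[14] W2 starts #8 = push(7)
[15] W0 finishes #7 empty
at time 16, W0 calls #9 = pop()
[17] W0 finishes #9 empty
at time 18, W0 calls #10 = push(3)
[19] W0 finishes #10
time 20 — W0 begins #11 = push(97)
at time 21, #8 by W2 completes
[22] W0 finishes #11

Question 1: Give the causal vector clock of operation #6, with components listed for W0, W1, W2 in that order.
(0, 0, 4)

#3, invoked 5, has no incoming edges; only W2's bump applies → (0, 0, 1)
#1, invoked 1, has no incoming edges; only W1's bump applies → (0, 1, 0)
#2, invoked 3, has no incoming edges; only W0's bump applies → (1, 0, 0)
VC(#4, invoked at 7): max of VC(#3)=(0, 0, 1), then +1 on thread W2 → (0, 0, 2)
VC(#7, invoked at 12): max of VC(#2)=(1, 0, 0), then +1 on thread W0 → (2, 0, 0)
VC(#5, invoked at 9): max of VC(#4)=(0, 0, 2), then +1 on thread W2 → (0, 0, 3)
VC(#9, invoked at 16): max of VC(#7)=(2, 0, 0), then +1 on thread W0 → (3, 0, 0)
VC(#6, invoked at 11): max of VC(#5)=(0, 0, 3), then +1 on thread W2 → (0, 0, 4)
VC(#10, invoked at 18): max of VC(#9)=(3, 0, 0), then +1 on thread W0 → (4, 0, 0)
VC(#8, invoked at 14): max of VC(#6)=(0, 0, 4), then +1 on thread W2 → (0, 0, 5)
VC(#11, invoked at 20): max of VC(#10)=(4, 0, 0), then +1 on thread W0 → (5, 0, 0)
target: VC(#6) = (0, 0, 4)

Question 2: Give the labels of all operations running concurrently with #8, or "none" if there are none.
#10, #11, #7, #9

concurrent with #8 ([14,21]): every op whose interval crosses 14..21
#1 [1,2]: before
#2 [3,4]: before
#3 [5,6]: before
#4 [7,8]: before
#5 [9,10]: before
#6 [11,13]: before
#7 [12,15]: concurrent
#9 [16,17]: concurrent
#10 [18,19]: concurrent
#11 [20,22]: concurrent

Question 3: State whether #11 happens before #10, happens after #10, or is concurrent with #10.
after

#11 spans [20,22], #10 spans [18,19]
resp(#10)=19 < inv(#11)=20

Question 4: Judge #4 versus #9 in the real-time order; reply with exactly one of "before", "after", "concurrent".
before

#4 spans [7,8], #9 spans [16,17]
resp(#4)=8 < inv(#9)=16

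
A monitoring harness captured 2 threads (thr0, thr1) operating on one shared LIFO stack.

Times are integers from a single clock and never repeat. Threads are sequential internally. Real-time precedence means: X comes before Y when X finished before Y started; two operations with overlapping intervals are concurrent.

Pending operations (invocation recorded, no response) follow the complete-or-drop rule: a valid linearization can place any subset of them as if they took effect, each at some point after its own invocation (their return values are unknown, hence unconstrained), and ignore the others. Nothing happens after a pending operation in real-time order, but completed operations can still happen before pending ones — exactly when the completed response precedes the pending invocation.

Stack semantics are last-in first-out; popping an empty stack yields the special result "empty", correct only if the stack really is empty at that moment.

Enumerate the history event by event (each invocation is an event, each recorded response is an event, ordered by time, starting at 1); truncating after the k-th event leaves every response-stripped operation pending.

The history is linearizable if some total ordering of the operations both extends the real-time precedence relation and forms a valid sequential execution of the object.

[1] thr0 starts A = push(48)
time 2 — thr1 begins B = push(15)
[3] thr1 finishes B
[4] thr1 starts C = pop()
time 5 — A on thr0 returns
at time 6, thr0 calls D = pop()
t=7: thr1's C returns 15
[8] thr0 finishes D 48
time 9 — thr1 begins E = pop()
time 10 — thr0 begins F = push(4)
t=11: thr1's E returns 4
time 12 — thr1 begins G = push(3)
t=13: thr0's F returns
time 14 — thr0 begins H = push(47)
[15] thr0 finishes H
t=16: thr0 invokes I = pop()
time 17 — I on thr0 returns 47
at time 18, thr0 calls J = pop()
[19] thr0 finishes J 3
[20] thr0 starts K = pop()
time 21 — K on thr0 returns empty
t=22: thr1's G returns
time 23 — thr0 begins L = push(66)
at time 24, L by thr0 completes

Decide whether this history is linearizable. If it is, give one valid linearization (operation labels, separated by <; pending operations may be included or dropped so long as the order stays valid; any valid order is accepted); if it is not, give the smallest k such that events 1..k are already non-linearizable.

1. A push(48), leaving stack <48>
2. B push(15), leaving stack <48,15>
3. C pop() → 15, leaving stack <48>
4. D pop() → 48, leaving stack <>
5. F push(4), leaving stack <4>
6. E pop() → 4, leaving stack <>
7. G push(3), leaving stack <3>
8. H push(47), leaving stack <3,47>
9. I pop() → 47, leaving stack <3>
10. J pop() → 3, leaving stack <>
11. K pop() → empty, leaving stack <>
12. L push(66), leaving stack <66>

linearizable — witness: A < B < C < D < F < E < G < H < I < J < K < L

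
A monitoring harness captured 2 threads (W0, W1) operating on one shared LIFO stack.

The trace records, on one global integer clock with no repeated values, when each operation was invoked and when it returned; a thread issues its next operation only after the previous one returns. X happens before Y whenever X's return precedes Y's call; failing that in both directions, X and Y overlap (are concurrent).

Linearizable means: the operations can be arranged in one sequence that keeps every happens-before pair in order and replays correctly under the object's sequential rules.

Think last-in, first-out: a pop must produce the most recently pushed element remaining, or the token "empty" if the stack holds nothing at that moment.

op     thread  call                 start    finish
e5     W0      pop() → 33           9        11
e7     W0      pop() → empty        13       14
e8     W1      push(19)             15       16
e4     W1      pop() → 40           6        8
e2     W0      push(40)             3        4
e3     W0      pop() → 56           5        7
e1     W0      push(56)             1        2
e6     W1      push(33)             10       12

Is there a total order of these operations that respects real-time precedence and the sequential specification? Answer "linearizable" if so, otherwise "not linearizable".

a witness: e1, e2, e4, e3, e6, e5, e7, e8
after step 1 (e1 push(56)): stack <56>
after step 2 (e2 push(40)): stack <56,40>
after step 3 (e4 pop() → 40): stack <56>
after step 4 (e3 pop() → 56): stack <>
after step 5 (e6 push(33)): stack <33>
after step 6 (e5 pop() → 33): stack <>
after step 7 (e7 pop() → empty): stack <>
after step 8 (e8 push(19)): stack <19>

linearizable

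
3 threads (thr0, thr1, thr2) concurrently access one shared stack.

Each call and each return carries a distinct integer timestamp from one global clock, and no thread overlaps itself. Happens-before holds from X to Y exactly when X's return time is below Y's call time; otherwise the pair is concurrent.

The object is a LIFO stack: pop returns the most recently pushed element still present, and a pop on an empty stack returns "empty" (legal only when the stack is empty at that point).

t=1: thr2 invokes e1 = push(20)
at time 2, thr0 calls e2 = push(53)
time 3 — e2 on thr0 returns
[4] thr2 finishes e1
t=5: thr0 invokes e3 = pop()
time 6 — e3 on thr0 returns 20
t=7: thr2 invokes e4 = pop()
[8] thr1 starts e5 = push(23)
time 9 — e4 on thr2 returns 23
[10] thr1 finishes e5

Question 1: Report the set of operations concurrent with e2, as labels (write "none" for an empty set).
Answer: e1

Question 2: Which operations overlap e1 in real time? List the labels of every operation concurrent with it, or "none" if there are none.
Answer: e2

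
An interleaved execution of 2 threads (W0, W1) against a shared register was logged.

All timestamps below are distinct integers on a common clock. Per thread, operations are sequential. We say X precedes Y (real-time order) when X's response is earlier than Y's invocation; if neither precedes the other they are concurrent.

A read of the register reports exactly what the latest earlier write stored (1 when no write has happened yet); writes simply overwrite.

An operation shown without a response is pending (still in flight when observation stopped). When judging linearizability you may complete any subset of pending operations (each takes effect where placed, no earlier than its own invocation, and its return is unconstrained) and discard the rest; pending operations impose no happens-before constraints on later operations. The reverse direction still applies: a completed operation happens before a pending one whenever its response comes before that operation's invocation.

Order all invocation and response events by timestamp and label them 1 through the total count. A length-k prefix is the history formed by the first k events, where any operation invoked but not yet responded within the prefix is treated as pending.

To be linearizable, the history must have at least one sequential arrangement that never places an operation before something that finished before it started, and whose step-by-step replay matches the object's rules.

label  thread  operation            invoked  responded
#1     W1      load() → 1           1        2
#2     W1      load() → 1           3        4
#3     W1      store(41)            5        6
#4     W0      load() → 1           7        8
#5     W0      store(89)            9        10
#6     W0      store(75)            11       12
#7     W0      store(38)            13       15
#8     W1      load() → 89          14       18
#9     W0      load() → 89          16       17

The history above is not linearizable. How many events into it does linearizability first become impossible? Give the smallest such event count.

one valid order for events 1..7 is #1, #2, #3:
step 1: #1 load() → 1 — value 1
step 2: #2 load() → 1 — value 1
step 3: #3 store(41) — value 41
adding event 8 (#4 responds at 8) leaves no legal real-time order
e.g. #1, #2, #3, #4: illegal at step 4, since #4 load() → 1 cannot apply there

8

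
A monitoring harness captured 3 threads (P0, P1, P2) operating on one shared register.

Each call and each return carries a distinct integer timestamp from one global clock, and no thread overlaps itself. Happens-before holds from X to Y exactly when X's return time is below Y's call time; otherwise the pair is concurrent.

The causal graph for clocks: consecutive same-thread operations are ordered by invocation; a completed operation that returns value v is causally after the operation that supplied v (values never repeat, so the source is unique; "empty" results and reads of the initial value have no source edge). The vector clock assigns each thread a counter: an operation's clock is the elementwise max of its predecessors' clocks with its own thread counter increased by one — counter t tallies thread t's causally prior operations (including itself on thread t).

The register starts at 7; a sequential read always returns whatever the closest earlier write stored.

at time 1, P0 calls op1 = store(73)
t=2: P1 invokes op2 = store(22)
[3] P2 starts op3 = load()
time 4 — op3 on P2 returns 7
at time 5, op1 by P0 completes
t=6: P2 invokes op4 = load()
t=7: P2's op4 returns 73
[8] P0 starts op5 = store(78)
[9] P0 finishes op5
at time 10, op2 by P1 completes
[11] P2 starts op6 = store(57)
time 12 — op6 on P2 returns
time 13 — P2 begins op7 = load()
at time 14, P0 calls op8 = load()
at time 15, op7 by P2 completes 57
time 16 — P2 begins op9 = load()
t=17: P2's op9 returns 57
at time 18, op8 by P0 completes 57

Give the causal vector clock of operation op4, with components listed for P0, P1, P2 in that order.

op3 (invocation 3): nothing precedes it; P2's component alone gives (0, 0, 1)
op2 (invocation 2): nothing precedes it; P1's component alone gives (0, 1, 0)
op1 (invocation 1): nothing precedes it; P0's component alone gives (1, 0, 0)
VC(op5, invoked at 8): max of VC(op1)=(1, 0, 0), then +1 on thread P0 → (2, 0, 0)
VC(op4, invoked at 6): max of VC(op1)=(1, 0, 0), VC(op3)=(0, 0, 1), then +1 on thread P2 → (1, 0, 2)
VC(op6, invoked at 11): max of VC(op4)=(1, 0, 2), then +1 on thread P2 → (1, 0, 3)
VC(op7, invoked at 13): max of VC(op6)=(1, 0, 3), then +1 on thread P2 → (1, 0, 4)
VC(op9, invoked at 16): max of VC(op6)=(1, 0, 3), VC(op7)=(1, 0, 4), then +1 on thread P2 → (1, 0, 5)
VC(op8, invoked at 14): max of VC(op5)=(2, 0, 0), VC(op6)=(1, 0, 3), then +1 on thread P0 → (3, 0, 3)
target: VC(op4) = (1, 0, 2)

(1, 0, 2)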